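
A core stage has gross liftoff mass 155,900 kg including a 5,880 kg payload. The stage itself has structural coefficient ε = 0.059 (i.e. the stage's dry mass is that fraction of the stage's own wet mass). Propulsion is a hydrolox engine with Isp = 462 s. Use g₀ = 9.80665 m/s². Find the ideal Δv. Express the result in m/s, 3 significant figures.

Stage wet mass = m₀ − payload = 155,900 − 5,880 = 150,020 kg.
Stage dry mass = ε × stage wet mass = 0.059 × 150,020 = 8,851.18 kg.
Burnout mass m_f = stage dry + payload = 8,851.18 + 5,880 = 14,731.18 kg.
v_e = Isp · g₀ = 462 × 9.80665 = 4530.7 m/s.
By the Tsiolkovsky rocket equation, Δv = v_e · ln(155,900/14,731.18) = 4530.7 × ln(10.58) = 4530.7 × 2.3592 ≈ 10689 m/s.

Δv ≈ 10700 m/s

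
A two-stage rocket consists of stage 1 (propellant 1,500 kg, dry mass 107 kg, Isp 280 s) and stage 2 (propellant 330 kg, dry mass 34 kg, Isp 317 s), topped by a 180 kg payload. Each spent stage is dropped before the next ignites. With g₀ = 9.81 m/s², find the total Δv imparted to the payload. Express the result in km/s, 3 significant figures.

Δv ≈ 6.18 km/s

Ignition mass of stage 1 = 1,500+107 + 330+34 + 180 = 2,151 kg.
Stage 1: m₀ = 2,151 kg, m_f = 2,151 − 1,500 = 651 kg; Δv = 280×9.81×ln(3.304) = 2746.8×1.1952 ≈ 3283 m/s.
Stage 2: m₀ = 544 kg, m_f = 544 − 330 = 214 kg; Δv = 317×9.81×ln(2.542) = 3109.8×0.9330 ≈ 2901 m/s.
Total Δv = 3283 + 2901 = 6184 m/s.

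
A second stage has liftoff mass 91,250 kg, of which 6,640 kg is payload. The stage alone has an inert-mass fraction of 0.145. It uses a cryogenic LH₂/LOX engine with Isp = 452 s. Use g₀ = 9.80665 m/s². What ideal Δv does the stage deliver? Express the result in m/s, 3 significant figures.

Δv ≈ 6980 m/s

Stage wet mass = m₀ − payload = 91,250 − 6,640 = 84,610 kg.
Stage dry mass = ε × stage wet mass = 0.145 × 84,610 = 12,268.5 kg.
Burnout mass m_f = stage dry + payload = 12,268.5 + 6,640 = 18,908.5 kg.
v_e = Isp · g₀ = 452 × 9.80665 = 4432.6 m/s.
From the ideal rocket equation, Δv = v_e · ln(91,250/18,908.5) = 4432.6 × ln(4.826) = 4432.6 × 1.5740 ≈ 6977 m/s.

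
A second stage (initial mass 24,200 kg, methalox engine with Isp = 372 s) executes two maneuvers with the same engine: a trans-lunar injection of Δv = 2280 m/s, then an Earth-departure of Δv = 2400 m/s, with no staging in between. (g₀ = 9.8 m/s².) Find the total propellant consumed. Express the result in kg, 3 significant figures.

v_e = Isp · g₀ = 372 × 9.8 = 3645.6 m/s.
After the first burn: m = 24200 × exp(−2280/3645.6) = 24200 × 0.53504 = 12,948 kg.
After the second burn: m = 12,948 × exp(−2400/3645.6) = 12,948 × 0.51772 = 6,703.44 kg.
Total propellant = m₀ − m_final = 24200 − 6,703.44 = 17,496.56 kg.

total propellant consumed ≈ 17500 kg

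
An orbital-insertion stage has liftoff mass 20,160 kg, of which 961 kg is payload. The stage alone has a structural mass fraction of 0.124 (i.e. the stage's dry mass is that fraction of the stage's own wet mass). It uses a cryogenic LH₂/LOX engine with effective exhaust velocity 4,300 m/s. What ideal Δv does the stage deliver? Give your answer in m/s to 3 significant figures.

Stage wet mass = m₀ − payload = 20,160 − 961 = 19,199 kg.
Stage dry mass = ε × stage wet mass = 0.124 × 19,199 = 2,380.68 kg.
Burnout mass m_f = stage dry + payload = 2,380.68 + 961 = 3,341.68 kg.
Δv = v_e · ln(20,160/3,341.68) = 4300.0 × ln(6.033) = 4300.0 × 1.7972 ≈ 7728 m/s.

Δv ≈ 7730 m/s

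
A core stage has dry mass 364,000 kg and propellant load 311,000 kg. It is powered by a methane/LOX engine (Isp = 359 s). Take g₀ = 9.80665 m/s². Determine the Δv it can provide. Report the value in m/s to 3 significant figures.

v_e = Isp · g₀ = 359 × 9.80665 = 3520.6 m/s.
m₀ = m_dry + m_prop = 364,000 + 311,000 = 675,000 kg.
Δv = v_e · ln(m₀/m_f) = 3520.6 × ln(1.854) = 3520.6 × 0.6176 ≈ 2174.2 m/s.

Δv ≈ 2170 m/s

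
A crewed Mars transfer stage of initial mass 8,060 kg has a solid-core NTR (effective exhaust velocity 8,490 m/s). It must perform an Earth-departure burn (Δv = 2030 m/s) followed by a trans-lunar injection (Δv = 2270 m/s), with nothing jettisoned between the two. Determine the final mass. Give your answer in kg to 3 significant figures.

After the first burn: m = 8060 × exp(−2030/8490.0) = 8060 × 0.78733 = 6,345.88 kg.
After the second burn: m = 6,345.88 × exp(−2270/8490.0) = 6,345.88 × 0.76539 = 4,857.07 kg.

final mass ≈ 4860 kg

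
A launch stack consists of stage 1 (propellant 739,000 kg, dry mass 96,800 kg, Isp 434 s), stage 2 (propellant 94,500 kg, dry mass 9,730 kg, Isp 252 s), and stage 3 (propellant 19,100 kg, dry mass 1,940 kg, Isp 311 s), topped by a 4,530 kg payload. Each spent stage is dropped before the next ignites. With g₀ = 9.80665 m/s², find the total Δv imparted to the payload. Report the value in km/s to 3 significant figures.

Δv ≈ 13.6 km/s

Ignition mass of stage 1 = 739,000+96,800 + 94,500+9,730 + 19,100+1,940 + 4,530 = 965,600 kg.
Stage 1: m₀ = 965,600 kg, m_f = 965,600 − 739,000 = 226,600 kg; Δv = 434×9.80665×ln(4.261) = 4256.1×1.4496 ≈ 6169 m/s.
Stage 2: m₀ = 129,800 kg, m_f = 129,800 − 94,500 = 35,300 kg; Δv = 252×9.80665×ln(3.677) = 2471.3×1.3021 ≈ 3218 m/s.
Stage 3: m₀ = 25,570 kg, m_f = 25,570 − 19,100 = 6,470 kg; Δv = 311×9.80665×ln(3.952) = 3049.9×1.3742 ≈ 4191 m/s.
Total Δv = 6169 + 3218 + 4191 = 13578 m/s.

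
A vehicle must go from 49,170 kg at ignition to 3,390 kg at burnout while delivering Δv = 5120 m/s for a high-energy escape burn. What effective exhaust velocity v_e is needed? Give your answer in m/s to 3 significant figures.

v_e ≈ 1910 m/s

ln(m₀/m_f) = ln(49170/3390) = ln(14.5) = 2.6745.
By the Tsiolkovsky rocket equation, v_e = Δv / ln(m₀/m_f) = 5120 / 2.6745 = 1914.4 m/s.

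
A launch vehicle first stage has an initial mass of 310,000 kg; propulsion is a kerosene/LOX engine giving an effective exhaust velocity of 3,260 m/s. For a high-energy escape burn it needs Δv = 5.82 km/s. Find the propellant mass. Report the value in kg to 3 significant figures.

propellant mass ≈ 258000 kg

m₀/m_f = exp(Δv / v_e) = exp(5820 / 3260.0) = exp(1.7853) = 5.9612.
m_f = 310,000 / 5.9612 = 52,003 kg, so propellant = m₀ − m_f = 310,000 − 52,003 = 257,997 kg.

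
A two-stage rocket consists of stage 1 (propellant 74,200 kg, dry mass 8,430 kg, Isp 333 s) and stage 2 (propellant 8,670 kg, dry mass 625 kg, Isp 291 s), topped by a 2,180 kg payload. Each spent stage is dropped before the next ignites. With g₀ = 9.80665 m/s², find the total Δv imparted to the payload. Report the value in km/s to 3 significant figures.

Δv ≈ 9.09 km/s

Ignition mass of stage 1 = 74,200+8,430 + 8,670+625 + 2,180 = 94,105 kg.
Stage 1: m₀ = 94,105 kg, m_f = 94,105 − 74,200 = 19,905 kg; Δv = 333×9.80665×ln(4.728) = 3265.6×1.5534 ≈ 5073 m/s.
Stage 2: m₀ = 11,475 kg, m_f = 11,475 − 8,670 = 2,805 kg; Δv = 291×9.80665×ln(4.091) = 2853.7×1.4088 ≈ 4020 m/s.
Total Δv = 5073 + 4020 = 9093 m/s.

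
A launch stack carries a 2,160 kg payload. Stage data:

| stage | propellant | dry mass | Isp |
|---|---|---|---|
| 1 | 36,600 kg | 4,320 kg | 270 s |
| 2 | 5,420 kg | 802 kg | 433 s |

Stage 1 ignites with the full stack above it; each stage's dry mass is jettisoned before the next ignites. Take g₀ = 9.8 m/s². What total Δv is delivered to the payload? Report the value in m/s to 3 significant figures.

Ignition mass of stage 1 = 36,600+4,320 + 5,420+802 + 2,160 = 49,302 kg.
Stage 1: m₀ = 49,302 kg, m_f = 49,302 − 36,600 = 12,702 kg; Δv = 270×9.8×ln(3.881) = 2646.0×1.3562 ≈ 3589 m/s.
Stage 2: m₀ = 8,382 kg, m_f = 8,382 − 5,420 = 2,962 kg; Δv = 433×9.8×ln(2.83) = 4243.4×1.0402 ≈ 4414 m/s.
Total Δv = 3589 + 4414 = 8003 m/s.

Δv ≈ 8000 m/s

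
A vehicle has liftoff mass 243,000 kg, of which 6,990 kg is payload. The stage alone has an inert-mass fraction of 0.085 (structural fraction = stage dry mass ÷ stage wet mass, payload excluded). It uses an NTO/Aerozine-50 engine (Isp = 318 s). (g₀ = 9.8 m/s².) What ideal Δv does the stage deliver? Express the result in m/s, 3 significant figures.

Stage wet mass = m₀ − payload = 243,000 − 6,990 = 236,010 kg.
Stage dry mass = ε × stage wet mass = 0.085 × 236,010 = 20,060.9 kg.
Burnout mass m_f = stage dry + payload = 20,060.9 + 6,990 = 27,050.9 kg.
v_e = Isp · g₀ = 318 × 9.8 = 3116.4 m/s.
Rocket equation: Δv = v_e · ln(243,000/27,050.9) = 3116.4 × ln(8.983) = 3116.4 × 2.1953 ≈ 6842 m/s.

Δv ≈ 6840 m/s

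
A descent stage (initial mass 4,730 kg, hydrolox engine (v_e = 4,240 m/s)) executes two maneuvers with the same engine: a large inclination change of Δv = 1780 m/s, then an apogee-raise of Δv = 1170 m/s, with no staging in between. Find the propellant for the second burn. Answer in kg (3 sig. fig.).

propellant for the second burn ≈ 750 kg

After the first burn: m = 4730 × exp(−1780/4240.0) = 4730 × 0.65717 = 3,108.41 kg.
After the second burn: m = 3,108.41 × exp(−1170/4240.0) = 3,108.41 × 0.75886 = 2,358.85 kg.
Second-burn propellant = 3,108.41 − 2,358.85 = 749.56 kg.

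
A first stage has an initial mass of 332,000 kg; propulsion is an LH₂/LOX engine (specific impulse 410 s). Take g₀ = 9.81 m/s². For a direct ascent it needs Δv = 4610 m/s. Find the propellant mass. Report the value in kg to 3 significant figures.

v_e = Isp · g₀ = 410 × 9.81 = 4022.1 m/s.
m₀/m_f = exp(Δv / v_e) = exp(4610 / 4022.1) = exp(1.1462) = 3.1461.
m_f = 332,000 / 3.1461 = 105,527 kg, so propellant = m₀ − m_f = 332,000 − 105,527 = 226,473 kg.

propellant mass ≈ 226000 kg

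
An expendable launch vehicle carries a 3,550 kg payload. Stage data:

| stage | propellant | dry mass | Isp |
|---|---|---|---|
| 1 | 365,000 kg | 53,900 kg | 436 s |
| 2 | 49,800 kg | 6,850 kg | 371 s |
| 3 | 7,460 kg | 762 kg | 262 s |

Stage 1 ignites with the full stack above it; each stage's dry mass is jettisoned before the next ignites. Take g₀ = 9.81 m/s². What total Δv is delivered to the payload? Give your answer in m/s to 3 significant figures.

Ignition mass of stage 1 = 365,000+53,900 + 49,800+6,850 + 7,460+762 + 3,550 = 487,322 kg.
Stage 1: m₀ = 487,322 kg, m_f = 487,322 − 365,000 = 122,322 kg; Δv = 436×9.81×ln(3.984) = 4277.2×1.3823 ≈ 5912 m/s.
Stage 2: m₀ = 68,422 kg, m_f = 68,422 − 49,800 = 18,622 kg; Δv = 371×9.81×ln(3.674) = 3639.5×1.3014 ≈ 4736 m/s.
Stage 3: m₀ = 11,772 kg, m_f = 11,772 − 7,460 = 4,312 kg; Δv = 262×9.81×ln(2.73) = 2570.2×1.0043 ≈ 2581 m/s.
Total Δv = 5912 + 4736 + 2581 = 13229 m/s.

Δv ≈ 13200 m/s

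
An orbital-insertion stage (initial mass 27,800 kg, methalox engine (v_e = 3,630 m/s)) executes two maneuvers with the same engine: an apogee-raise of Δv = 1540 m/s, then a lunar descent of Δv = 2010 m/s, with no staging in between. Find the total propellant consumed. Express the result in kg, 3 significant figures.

After the first burn: m = 27800 × exp(−1540/3630.0) = 27800 × 0.65427 = 18,188.7 kg.
After the second burn: m = 18,188.7 × exp(−2010/3630.0) = 18,188.7 × 0.57481 = 10,455 kg.
Total propellant = m₀ − m_final = 27800 − 10,455 = 17,345 kg.

total propellant consumed ≈ 17300 kg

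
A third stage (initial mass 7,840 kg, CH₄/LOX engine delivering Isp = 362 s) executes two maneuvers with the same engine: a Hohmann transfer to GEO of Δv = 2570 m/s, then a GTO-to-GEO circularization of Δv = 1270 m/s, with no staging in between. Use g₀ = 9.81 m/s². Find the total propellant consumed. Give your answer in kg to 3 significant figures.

v_e = Isp · g₀ = 362 × 9.81 = 3551.2 m/s.
After the first burn: m = 7840 × exp(−2570/3551.2) = 7840 × 0.48496 = 3,802.09 kg.
After the second burn: m = 3,802.09 × exp(−1270/3551.2) = 3,802.09 × 0.69934 = 2,658.95 kg.
Total propellant = m₀ − m_final = 7840 − 2,658.95 = 5,181.05 kg.

total propellant consumed ≈ 5180 kg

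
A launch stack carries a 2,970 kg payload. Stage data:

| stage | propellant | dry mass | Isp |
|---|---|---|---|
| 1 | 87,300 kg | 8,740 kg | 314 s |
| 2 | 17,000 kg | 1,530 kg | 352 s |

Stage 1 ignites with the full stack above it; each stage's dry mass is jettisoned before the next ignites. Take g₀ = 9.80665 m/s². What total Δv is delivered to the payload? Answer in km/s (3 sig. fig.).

Δv ≈ 9.58 km/s

Ignition mass of stage 1 = 87,300+8,740 + 17,000+1,530 + 2,970 = 117,540 kg.
Stage 1: m₀ = 117,540 kg, m_f = 117,540 − 87,300 = 30,240 kg; Δv = 314×9.80665×ln(3.887) = 3079.3×1.3576 ≈ 4180 m/s.
Stage 2: m₀ = 21,500 kg, m_f = 21,500 − 17,000 = 4,500 kg; Δv = 352×9.80665×ln(4.778) = 3451.9×1.5640 ≈ 5399 m/s.
Total Δv = 4180 + 5399 = 9579 m/s.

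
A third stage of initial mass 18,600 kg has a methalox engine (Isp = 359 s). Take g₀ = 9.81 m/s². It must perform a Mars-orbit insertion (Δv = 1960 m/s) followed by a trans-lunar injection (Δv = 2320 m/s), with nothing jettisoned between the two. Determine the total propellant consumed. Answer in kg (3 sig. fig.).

total propellant consumed ≈ 13100 kg

v_e = Isp · g₀ = 359 × 9.81 = 3521.8 m/s.
After the first burn: m = 18600 × exp(−1960/3521.8) = 18600 × 0.57319 = 10,661.3 kg.
After the second burn: m = 10,661.3 × exp(−2320/3521.8) = 10,661.3 × 0.51749 = 5,517.12 kg.
Total propellant = m₀ − m_final = 18600 − 5,517.12 = 13,082.88 kg.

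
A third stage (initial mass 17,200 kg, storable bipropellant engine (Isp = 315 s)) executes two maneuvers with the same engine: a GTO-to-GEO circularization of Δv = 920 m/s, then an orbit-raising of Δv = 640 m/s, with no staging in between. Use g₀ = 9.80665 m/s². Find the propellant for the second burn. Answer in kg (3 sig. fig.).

propellant for the second burn ≈ 2390 kg

v_e = Isp · g₀ = 315 × 9.80665 = 3089.1 m/s.
After the first burn: m = 17200 × exp(−920/3089.1) = 17200 × 0.74243 = 12,769.8 kg.
After the second burn: m = 12,769.8 × exp(−640/3089.1) = 12,769.8 × 0.81287 = 10,380.2 kg.
Second-burn propellant = 12,769.8 − 10,380.2 = 2,389.6 kg.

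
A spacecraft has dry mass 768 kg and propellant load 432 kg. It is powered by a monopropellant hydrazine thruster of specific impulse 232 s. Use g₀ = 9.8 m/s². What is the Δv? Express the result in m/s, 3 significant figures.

v_e = Isp · g₀ = 232 × 9.8 = 2273.6 m/s.
m₀ = m_dry + m_prop = 768 + 432 = 1,200 kg.
Δv = v_e · ln(m₀/m_f) = 2273.6 × ln(1.562) = 2273.6 × 0.4463 ≈ 1014.7 m/s.

Δv ≈ 1010 m/s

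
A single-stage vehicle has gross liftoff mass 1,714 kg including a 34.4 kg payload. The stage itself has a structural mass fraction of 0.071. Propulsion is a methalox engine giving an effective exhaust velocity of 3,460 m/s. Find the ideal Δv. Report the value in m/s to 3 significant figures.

Stage wet mass = m₀ − payload = 1,714 − 34.4 = 1,679.6 kg.
Stage dry mass = ε × stage wet mass = 0.071 × 1,679.6 = 119.252 kg.
Burnout mass m_f = stage dry + payload = 119.252 + 34.4 = 153.652 kg.
Using Δv = v_e ln(m₀/m_f): Δv = v_e · ln(1,714/153.652) = 3460.0 × ln(11.16) = 3460.0 × 2.4119 ≈ 8345 m/s.

Δv ≈ 8350 m/s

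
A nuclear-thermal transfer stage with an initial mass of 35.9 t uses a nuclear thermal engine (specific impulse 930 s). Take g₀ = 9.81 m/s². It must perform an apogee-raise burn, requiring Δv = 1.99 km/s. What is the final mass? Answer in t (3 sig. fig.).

final mass ≈ 28.9 t

v_e = Isp · g₀ = 930 × 9.81 = 9123.3 m/s.
Using Δv = v_e ln(m₀/m_f): m₀/m_f = exp(Δv / v_e) = exp(1990 / 9123.3) = exp(0.2181) = 1.2437.
m_f = m₀ / 1.2437 = 35.9 / 1.2437 = 28.8655 t.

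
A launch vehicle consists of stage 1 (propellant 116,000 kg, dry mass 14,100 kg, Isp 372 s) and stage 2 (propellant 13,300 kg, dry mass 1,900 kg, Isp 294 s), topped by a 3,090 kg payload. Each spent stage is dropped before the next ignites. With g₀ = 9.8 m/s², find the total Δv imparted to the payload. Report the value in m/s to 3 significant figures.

Ignition mass of stage 1 = 116,000+14,100 + 13,300+1,900 + 3,090 = 148,390 kg.
Stage 1: m₀ = 148,390 kg, m_f = 148,390 − 116,000 = 32,390 kg; Δv = 372×9.8×ln(4.581) = 3645.6×1.5220 ≈ 5549 m/s.
Stage 2: m₀ = 18,290 kg, m_f = 18,290 − 13,300 = 4,990 kg; Δv = 294×9.8×ln(3.665) = 2881.2×1.2989 ≈ 3742 m/s.
Total Δv = 5549 + 3742 = 9291 m/s.

Δv ≈ 9290 m/s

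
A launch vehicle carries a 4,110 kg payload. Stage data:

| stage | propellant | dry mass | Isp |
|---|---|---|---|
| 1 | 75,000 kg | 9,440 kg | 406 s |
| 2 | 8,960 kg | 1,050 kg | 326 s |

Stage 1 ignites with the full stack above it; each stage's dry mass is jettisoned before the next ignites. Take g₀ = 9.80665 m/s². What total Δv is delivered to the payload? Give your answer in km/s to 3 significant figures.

Δv ≈ 8.92 km/s

Ignition mass of stage 1 = 75,000+9,440 + 8,960+1,050 + 4,110 = 98,560 kg.
Stage 1: m₀ = 98,560 kg, m_f = 98,560 − 75,000 = 23,560 kg; Δv = 406×9.80665×ln(4.183) = 3981.5×1.4311 ≈ 5698 m/s.
Stage 2: m₀ = 14,120 kg, m_f = 14,120 − 8,960 = 5,160 kg; Δv = 326×9.80665×ln(2.736) = 3197.0×1.0067 ≈ 3218 m/s.
Total Δv = 5698 + 3218 = 8916 m/s.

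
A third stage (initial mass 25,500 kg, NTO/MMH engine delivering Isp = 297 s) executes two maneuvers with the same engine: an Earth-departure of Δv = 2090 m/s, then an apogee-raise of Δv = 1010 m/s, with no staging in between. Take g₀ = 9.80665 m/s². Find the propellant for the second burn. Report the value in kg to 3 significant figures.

propellant for the second burn ≈ 3650 kg

v_e = Isp · g₀ = 297 × 9.80665 = 2912.6 m/s.
After the first burn: m = 25500 × exp(−2090/2912.6) = 25500 × 0.48793 = 12,442.2 kg.
After the second burn: m = 12,442.2 × exp(−1010/2912.6) = 12,442.2 × 0.70697 = 8,796.26 kg.
Second-burn propellant = 12,442.2 − 8,796.26 = 3,645.94 kg.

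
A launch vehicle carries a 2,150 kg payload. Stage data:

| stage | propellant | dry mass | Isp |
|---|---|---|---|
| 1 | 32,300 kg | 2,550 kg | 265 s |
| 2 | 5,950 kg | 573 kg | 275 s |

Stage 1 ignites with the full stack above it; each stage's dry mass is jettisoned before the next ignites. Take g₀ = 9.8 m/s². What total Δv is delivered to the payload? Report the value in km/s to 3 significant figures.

Ignition mass of stage 1 = 32,300+2,550 + 5,950+573 + 2,150 = 43,523 kg.
Stage 1: m₀ = 43,523 kg, m_f = 43,523 − 32,300 = 11,223 kg; Δv = 265×9.8×ln(3.878) = 2597.0×1.3553 ≈ 3520 m/s.
Stage 2: m₀ = 8,673 kg, m_f = 8,673 − 5,950 = 2,723 kg; Δv = 275×9.8×ln(3.185) = 2695.0×1.1585 ≈ 3122 m/s.
Total Δv = 3520 + 3122 = 6642 m/s.

Δv ≈ 6.64 km/s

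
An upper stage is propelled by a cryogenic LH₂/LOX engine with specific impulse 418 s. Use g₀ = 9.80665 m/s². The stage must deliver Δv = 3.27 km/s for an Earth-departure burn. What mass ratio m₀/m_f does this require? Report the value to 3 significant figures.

mass ratio ≈ 2.22

v_e = Isp · g₀ = 418 × 9.80665 = 4099.2 m/s.
By the Tsiolkovsky rocket equation, m₀/m_f = exp(Δv / v_e) = exp(3270 / 4099.2) = exp(0.7977) = 2.2205.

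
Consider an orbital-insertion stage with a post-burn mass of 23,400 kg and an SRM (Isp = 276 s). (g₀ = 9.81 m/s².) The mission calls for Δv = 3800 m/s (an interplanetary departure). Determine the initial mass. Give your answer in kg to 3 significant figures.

initial mass ≈ 95200 kg

v_e = Isp · g₀ = 276 × 9.81 = 2707.6 m/s.
From the ideal rocket equation, m₀/m_f = exp(Δv / v_e) = exp(3800 / 2707.6) = exp(1.4035) = 4.0693.
m₀ = m_f × 4.0693 = 23,400 × 4.0693 = 95,221.6 kg.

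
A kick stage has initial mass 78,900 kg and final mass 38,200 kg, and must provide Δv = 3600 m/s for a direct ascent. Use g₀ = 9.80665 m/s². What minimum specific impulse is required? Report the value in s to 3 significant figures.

ln(m₀/m_f) = ln(78900/38200) = ln(2.065) = 0.7253.
v_e = Δv / ln(m₀/m_f) = 3600 / 0.7253 = 4963.2 m/s.
Isp = v_e / g₀ = 4963.2 / 9.80665 = 506.1 s.

Isp ≈ 506 s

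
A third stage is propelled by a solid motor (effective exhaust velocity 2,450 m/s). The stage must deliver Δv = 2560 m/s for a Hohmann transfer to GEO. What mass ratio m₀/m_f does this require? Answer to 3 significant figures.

mass ratio ≈ 2.84

m₀/m_f = exp(Δv / v_e) = exp(2560 / 2450.0) = exp(1.0449) = 2.8431.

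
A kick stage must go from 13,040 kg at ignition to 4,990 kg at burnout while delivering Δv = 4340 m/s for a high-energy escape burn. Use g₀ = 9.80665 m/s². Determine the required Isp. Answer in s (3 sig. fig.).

ln(m₀/m_f) = ln(13040/4990) = ln(2.613) = 0.9606.
By the Tsiolkovsky rocket equation, v_e = Δv / ln(m₀/m_f) = 4340 / 0.9606 = 4518.1 m/s.
Isp = v_e / g₀ = 4518.1 / 9.80665 = 460.7 s.

Isp ≈ 461 s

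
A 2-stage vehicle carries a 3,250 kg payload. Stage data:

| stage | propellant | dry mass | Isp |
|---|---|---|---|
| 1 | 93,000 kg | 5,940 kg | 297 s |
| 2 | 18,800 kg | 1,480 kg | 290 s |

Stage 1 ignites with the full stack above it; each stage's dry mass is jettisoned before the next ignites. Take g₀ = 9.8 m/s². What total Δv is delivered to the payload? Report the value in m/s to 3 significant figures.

Ignition mass of stage 1 = 93,000+5,940 + 18,800+1,480 + 3,250 = 122,470 kg.
Stage 1: m₀ = 122,470 kg, m_f = 122,470 − 93,000 = 29,470 kg; Δv = 297×9.8×ln(4.156) = 2910.6×1.4245 ≈ 4146 m/s.
Stage 2: m₀ = 23,530 kg, m_f = 23,530 − 18,800 = 4,730 kg; Δv = 290×9.8×ln(4.975) = 2842.0×1.6044 ≈ 4560 m/s.
Total Δv = 4146 + 4560 = 8706 m/s.

Δv ≈ 8710 m/s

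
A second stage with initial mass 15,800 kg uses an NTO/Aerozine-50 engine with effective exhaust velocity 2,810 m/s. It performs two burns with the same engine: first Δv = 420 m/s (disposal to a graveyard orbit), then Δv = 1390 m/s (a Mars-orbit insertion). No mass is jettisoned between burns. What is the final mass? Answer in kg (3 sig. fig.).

final mass ≈ 8300 kg

After the first burn: m = 15800 × exp(−420/2810.0) = 15800 × 0.86117 = 13,606.5 kg.
After the second burn: m = 13,606.5 × exp(−1390/2810.0) = 13,606.5 × 0.60978 = 8,296.97 kg.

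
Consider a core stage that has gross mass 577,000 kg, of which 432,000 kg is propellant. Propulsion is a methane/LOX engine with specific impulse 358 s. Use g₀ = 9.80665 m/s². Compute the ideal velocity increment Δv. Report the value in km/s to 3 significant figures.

v_e = Isp · g₀ = 358 × 9.80665 = 3510.8 m/s.
m_f = m₀ − m_prop = 577,000 − 432,000 = 145,000 kg.
From the ideal rocket equation, Δv = v_e · ln(m₀/m_f) = 3510.8 × ln(3.979) = 3510.8 × 1.3811 ≈ 4848.8 m/s.

Δv ≈ 4.85 km/s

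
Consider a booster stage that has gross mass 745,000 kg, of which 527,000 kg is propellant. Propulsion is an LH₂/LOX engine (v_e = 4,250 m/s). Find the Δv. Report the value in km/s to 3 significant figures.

Δv ≈ 5.22 km/s

m_f = m₀ − m_prop = 745,000 − 527,000 = 218,000 kg.
Δv = v_e · ln(m₀/m_f) = 4250.0 × ln(3.417) = 4250.0 × 1.2289 ≈ 5222.8 m/s.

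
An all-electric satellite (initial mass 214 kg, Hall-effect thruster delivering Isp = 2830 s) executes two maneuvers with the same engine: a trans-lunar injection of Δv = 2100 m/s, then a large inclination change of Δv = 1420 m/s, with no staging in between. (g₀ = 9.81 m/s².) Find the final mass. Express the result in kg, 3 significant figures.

final mass ≈ 189 kg

v_e = Isp · g₀ = 2830 × 9.81 = 27762.3 m/s.
After the first burn: m = 214 × exp(−2100/27762.3) = 214 × 0.92715 = 198.41 kg.
After the second burn: m = 198.41 × exp(−1420/27762.3) = 198.41 × 0.95014 = 188.517 kg.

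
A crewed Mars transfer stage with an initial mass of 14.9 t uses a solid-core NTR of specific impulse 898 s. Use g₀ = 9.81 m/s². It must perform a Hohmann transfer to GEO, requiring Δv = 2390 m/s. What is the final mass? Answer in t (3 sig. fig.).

v_e = Isp · g₀ = 898 × 9.81 = 8809.4 m/s.
By the Tsiolkovsky rocket equation, m₀/m_f = exp(Δv / v_e) = exp(2390 / 8809.4) = exp(0.2713) = 1.3117.
m_f = m₀ / 1.3117 = 14.9 / 1.3117 = 11.3593 t.

final mass ≈ 11.4 t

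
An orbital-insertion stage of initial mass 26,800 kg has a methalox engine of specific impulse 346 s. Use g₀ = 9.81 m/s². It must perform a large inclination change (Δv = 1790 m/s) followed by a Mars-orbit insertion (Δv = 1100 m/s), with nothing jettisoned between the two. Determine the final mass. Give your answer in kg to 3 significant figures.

final mass ≈ 11400 kg

v_e = Isp · g₀ = 346 × 9.81 = 3394.3 m/s.
After the first burn: m = 26800 × exp(−1790/3394.3) = 26800 × 0.59016 = 15,816.3 kg.
After the second burn: m = 15,816.3 × exp(−1100/3394.3) = 15,816.3 × 0.72319 = 11,438.2 kg.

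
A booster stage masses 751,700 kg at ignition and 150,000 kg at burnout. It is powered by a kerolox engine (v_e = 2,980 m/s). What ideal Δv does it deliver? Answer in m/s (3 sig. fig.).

Rocket equation: Δv = v_e · ln(m₀/m_f) = 2980.0 × ln(5.011) = 2980.0 × 1.6117 ≈ 4802.9 m/s.

Δv ≈ 4800 m/s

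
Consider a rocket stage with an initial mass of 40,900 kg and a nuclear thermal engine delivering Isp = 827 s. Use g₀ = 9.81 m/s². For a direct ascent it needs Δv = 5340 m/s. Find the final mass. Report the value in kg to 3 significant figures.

v_e = Isp · g₀ = 827 × 9.81 = 8112.9 m/s.
By the Tsiolkovsky rocket equation, m₀/m_f = exp(Δv / v_e) = exp(5340 / 8112.9) = exp(0.6582) = 1.9313.
m_f = m₀ / 1.9313 = 40,900 / 1.9313 = 21,177.4 kg.

final mass ≈ 21200 kg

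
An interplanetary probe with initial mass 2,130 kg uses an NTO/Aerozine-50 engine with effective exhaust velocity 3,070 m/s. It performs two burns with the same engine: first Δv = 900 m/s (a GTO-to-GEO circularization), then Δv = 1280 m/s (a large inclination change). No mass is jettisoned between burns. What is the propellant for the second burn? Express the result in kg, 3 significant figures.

After the first burn: m = 2130 × exp(−900/3070.0) = 2130 × 0.74590 = 1,588.77 kg.
After the second burn: m = 1,588.77 × exp(−1280/3070.0) = 1,588.77 × 0.65906 = 1,047.09 kg.
Second-burn propellant = 1,588.77 − 1,047.09 = 541.68 kg.

propellant for the second burn ≈ 542 kg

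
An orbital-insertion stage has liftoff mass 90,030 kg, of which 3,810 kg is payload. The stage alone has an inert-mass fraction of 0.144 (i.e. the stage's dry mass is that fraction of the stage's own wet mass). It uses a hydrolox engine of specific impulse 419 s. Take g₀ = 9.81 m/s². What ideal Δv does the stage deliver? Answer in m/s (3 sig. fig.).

Stage wet mass = m₀ − payload = 90,030 − 3,810 = 86,220 kg.
Stage dry mass = ε × stage wet mass = 0.144 × 86,220 = 12,415.7 kg.
Burnout mass m_f = stage dry + payload = 12,415.7 + 3,810 = 16,225.7 kg.
v_e = Isp · g₀ = 419 × 9.81 = 4110.4 m/s.
Using Δv = v_e ln(m₀/m_f): Δv = v_e · ln(90,030/16,225.7) = 4110.4 × ln(5.549) = 4110.4 × 1.7135 ≈ 7043 m/s.

Δv ≈ 7040 m/s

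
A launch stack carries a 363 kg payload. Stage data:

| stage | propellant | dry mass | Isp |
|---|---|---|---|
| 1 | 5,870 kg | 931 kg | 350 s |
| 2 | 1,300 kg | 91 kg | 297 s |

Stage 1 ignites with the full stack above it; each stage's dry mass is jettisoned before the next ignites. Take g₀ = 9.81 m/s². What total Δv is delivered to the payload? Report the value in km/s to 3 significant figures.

Δv ≈ 7.92 km/s

Ignition mass of stage 1 = 5,870+931 + 1,300+91 + 363 = 8,555 kg.
Stage 1: m₀ = 8,555 kg, m_f = 8,555 − 5,870 = 2,685 kg; Δv = 350×9.81×ln(3.186) = 3433.5×1.1588 ≈ 3979 m/s.
Stage 2: m₀ = 1,754 kg, m_f = 1,754 − 1,300 = 454 kg; Δv = 297×9.81×ln(3.863) = 2913.6×1.3516 ≈ 3938 m/s.
Total Δv = 3979 + 3938 = 7917 m/s.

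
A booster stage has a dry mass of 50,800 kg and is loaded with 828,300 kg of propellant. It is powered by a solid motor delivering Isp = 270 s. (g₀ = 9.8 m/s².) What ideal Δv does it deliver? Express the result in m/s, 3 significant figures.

Δv ≈ 7540 m/s

v_e = Isp · g₀ = 270 × 9.8 = 2646.0 m/s.
m₀ = m_dry + m_prop = 50,800 + 828,300 = 879,100 kg.
From the ideal rocket equation, Δv = v_e · ln(m₀/m_f) = 2646.0 × ln(17.31) = 2646.0 × 2.8510 ≈ 7543.8 m/s.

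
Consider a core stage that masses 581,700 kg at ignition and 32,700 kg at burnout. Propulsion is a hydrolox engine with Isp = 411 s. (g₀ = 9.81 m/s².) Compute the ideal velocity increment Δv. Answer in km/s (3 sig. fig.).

Δv ≈ 11.6 km/s

v_e = Isp · g₀ = 411 × 9.81 = 4031.9 m/s.
Δv = v_e · ln(m₀/m_f) = 4031.9 × ln(17.79) = 4031.9 × 2.8786 ≈ 11606.2 m/s.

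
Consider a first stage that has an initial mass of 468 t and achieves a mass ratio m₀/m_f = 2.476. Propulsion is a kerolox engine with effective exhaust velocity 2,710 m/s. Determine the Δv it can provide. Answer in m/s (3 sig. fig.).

Δv = v_e · ln(2.476) = 2710.0 × 0.9066 ≈ 2457.0 m/s.

Δv ≈ 2460 m/s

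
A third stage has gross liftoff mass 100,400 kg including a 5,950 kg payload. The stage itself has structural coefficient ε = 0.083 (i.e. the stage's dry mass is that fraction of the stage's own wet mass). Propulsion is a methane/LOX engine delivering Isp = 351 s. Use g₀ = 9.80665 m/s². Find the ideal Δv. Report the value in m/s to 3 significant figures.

Stage wet mass = m₀ − payload = 100,400 − 5,950 = 94,450 kg.
Stage dry mass = ε × stage wet mass = 0.083 × 94,450 = 7,839.35 kg.
Burnout mass m_f = stage dry + payload = 7,839.35 + 5,950 = 13,789.35 kg.
v_e = Isp · g₀ = 351 × 9.80665 = 3442.1 m/s.
Δv = v_e · ln(100,400/13,789.35) = 3442.1 × ln(7.281) = 3442.1 × 1.9853 ≈ 6834 m/s.

Δv ≈ 6830 m/s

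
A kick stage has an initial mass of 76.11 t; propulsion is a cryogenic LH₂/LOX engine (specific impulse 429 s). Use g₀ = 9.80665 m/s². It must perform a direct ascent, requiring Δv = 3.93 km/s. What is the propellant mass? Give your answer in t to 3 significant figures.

propellant mass ≈ 46.2 t

v_e = Isp · g₀ = 429 × 9.80665 = 4207.1 m/s.
From the ideal rocket equation, m₀/m_f = exp(Δv / v_e) = exp(3930 / 4207.1) = exp(0.9341) = 2.5450.
m_f = 76.11 / 2.5450 = 29.9057 t, so propellant = m₀ − m_f = 76.11 − 29.9057 = 46.2043 t.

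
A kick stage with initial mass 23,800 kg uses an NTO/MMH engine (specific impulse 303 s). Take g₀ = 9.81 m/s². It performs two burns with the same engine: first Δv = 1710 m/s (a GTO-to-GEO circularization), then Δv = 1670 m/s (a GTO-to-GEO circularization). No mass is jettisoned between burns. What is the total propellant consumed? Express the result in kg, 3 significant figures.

v_e = Isp · g₀ = 303 × 9.81 = 2972.4 m/s.
After the first burn: m = 23800 × exp(−1710/2972.4) = 23800 × 0.56254 = 13,388.5 kg.
After the second burn: m = 13,388.5 × exp(−1670/2972.4) = 13,388.5 × 0.57016 = 7,633.59 kg.
Total propellant = m₀ − m_final = 23800 − 7,633.59 = 16,166.41 kg.

total propellant consumed ≈ 16200 kg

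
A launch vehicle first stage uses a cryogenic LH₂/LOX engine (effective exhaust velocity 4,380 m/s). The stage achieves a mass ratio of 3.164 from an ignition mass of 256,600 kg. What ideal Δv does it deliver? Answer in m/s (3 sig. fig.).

Δv ≈ 5050 m/s

Δv = v_e · ln(3.164) = 4380.0 × 1.1518 ≈ 5045.0 m/s.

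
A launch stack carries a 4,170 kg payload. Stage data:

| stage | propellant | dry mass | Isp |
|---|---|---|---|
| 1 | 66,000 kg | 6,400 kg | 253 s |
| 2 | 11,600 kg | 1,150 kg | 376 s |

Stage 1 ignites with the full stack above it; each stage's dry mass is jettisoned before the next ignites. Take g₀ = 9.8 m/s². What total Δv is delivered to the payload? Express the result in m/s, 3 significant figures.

Δv ≈ 7590 m/s

Ignition mass of stage 1 = 66,000+6,400 + 11,600+1,150 + 4,170 = 89,320 kg.
Stage 1: m₀ = 89,320 kg, m_f = 89,320 − 66,000 = 23,320 kg; Δv = 253×9.8×ln(3.83) = 2479.4×1.3429 ≈ 3330 m/s.
Stage 2: m₀ = 16,920 kg, m_f = 16,920 − 11,600 = 5,320 kg; Δv = 376×9.8×ln(3.18) = 3684.8×1.1570 ≈ 4263 m/s.
Total Δv = 3330 + 4263 = 7593 m/s.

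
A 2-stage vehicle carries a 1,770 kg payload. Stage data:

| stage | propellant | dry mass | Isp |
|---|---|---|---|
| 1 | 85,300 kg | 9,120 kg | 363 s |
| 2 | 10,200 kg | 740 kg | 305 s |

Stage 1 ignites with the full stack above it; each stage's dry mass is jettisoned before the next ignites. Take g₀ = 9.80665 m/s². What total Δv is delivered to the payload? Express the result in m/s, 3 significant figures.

Δv ≈ 10500 m/s

Ignition mass of stage 1 = 85,300+9,120 + 10,200+740 + 1,770 = 107,130 kg.
Stage 1: m₀ = 107,130 kg, m_f = 107,130 − 85,300 = 21,830 kg; Δv = 363×9.80665×ln(4.907) = 3559.8×1.5908 ≈ 5663 m/s.
Stage 2: m₀ = 12,710 kg, m_f = 12,710 − 10,200 = 2,510 kg; Δv = 305×9.80665×ln(5.064) = 2991.0×1.6221 ≈ 4852 m/s.
Total Δv = 5663 + 4852 = 10515 m/s.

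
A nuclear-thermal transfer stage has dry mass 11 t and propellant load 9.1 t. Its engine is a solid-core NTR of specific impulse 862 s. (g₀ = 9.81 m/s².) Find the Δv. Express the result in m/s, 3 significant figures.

Δv ≈ 5100 m/s

v_e = Isp · g₀ = 862 × 9.81 = 8456.2 m/s.
m₀ = m_dry + m_prop = 11 + 9.1 = 20.1 t.
Δv = v_e · ln(m₀/m_f) = 8456.2 × ln(1.827) = 8456.2 × 0.6028 ≈ 5097.6 m/s.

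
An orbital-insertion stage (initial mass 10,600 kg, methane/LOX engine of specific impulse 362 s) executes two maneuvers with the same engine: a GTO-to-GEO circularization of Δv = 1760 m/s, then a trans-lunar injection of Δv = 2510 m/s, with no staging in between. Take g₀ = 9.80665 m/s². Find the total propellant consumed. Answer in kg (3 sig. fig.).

v_e = Isp · g₀ = 362 × 9.80665 = 3550.0 m/s.
After the first burn: m = 10600 × exp(−1760/3550.0) = 10600 × 0.60910 = 6,456.46 kg.
After the second burn: m = 6,456.46 × exp(−2510/3550.0) = 6,456.46 × 0.49310 = 3,183.68 kg.
Total propellant = m₀ − m_final = 10600 − 3,183.68 = 7,416.32 kg.

total propellant consumed ≈ 7420 kg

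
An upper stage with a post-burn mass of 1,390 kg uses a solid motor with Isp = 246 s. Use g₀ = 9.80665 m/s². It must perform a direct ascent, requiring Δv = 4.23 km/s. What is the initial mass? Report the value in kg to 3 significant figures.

initial mass ≈ 8030 kg

v_e = Isp · g₀ = 246 × 9.80665 = 2412.4 m/s.
m₀/m_f = exp(Δv / v_e) = exp(4230 / 2412.4) = exp(1.7534) = 5.7743.
m₀ = m_f × 5.7743 = 1,390 × 5.7743 = 8,026.28 kg.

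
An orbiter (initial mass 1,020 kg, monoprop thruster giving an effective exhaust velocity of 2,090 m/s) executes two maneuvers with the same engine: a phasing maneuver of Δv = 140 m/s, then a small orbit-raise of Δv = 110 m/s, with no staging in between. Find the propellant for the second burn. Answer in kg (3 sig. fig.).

After the first burn: m = 1020 × exp(−140/2090.0) = 1020 × 0.93521 = 953.914 kg.
After the second burn: m = 953.914 × exp(−110/2090.0) = 953.914 × 0.94873 = 905.007 kg.
Second-burn propellant = 953.914 − 905.007 = 48.907 kg.

propellant for the second burn ≈ 48.9 kg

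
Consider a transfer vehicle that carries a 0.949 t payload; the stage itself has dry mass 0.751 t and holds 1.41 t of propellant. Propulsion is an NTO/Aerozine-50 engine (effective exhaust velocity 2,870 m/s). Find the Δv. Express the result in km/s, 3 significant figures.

Δv ≈ 1.73 km/s

m₀ = payload + dry + propellant = 0.949 + 0.751 + 1.41 = 3.11 t.
m_f = payload + dry = 0.949 + 0.751 = 1.7 t.
Δv = v_e · ln(m₀/m_f) = 2870.0 × ln(1.829) = 2870.0 × 0.6040 ≈ 1733.5 m/s.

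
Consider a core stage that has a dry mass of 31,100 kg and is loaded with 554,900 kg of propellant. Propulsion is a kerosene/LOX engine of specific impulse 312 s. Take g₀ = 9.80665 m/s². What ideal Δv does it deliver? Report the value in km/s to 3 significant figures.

v_e = Isp · g₀ = 312 × 9.80665 = 3059.7 m/s.
m₀ = m_dry + m_prop = 31,100 + 554,900 = 586,000 kg.
Using Δv = v_e ln(m₀/m_f): Δv = v_e · ln(m₀/m_f) = 3059.7 × ln(18.84) = 3059.7 × 2.9361 ≈ 8983.5 m/s.

Δv ≈ 8.98 km/s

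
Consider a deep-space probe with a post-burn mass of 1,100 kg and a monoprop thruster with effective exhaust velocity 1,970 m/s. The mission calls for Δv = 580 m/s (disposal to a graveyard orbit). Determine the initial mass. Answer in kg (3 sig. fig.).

initial mass ≈ 1480 kg

Rocket equation: m₀/m_f = exp(Δv / v_e) = exp(580 / 1970.0) = exp(0.2944) = 1.3423.
m₀ = m_f × 1.3423 = 1,100 × 1.3423 = 1,476.53 kg.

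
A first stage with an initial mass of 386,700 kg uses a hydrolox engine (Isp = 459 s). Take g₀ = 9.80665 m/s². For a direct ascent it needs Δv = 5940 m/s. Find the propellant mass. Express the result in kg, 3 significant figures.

propellant mass ≈ 283000 kg

v_e = Isp · g₀ = 459 × 9.80665 = 4501.3 m/s.
By the Tsiolkovsky rocket equation, m₀/m_f = exp(Δv / v_e) = exp(5940 / 4501.3) = exp(1.3196) = 3.7420.
m_f = 386,700 / 3.7420 = 103,340 kg, so propellant = m₀ − m_f = 386,700 − 103,340 = 283,360 kg.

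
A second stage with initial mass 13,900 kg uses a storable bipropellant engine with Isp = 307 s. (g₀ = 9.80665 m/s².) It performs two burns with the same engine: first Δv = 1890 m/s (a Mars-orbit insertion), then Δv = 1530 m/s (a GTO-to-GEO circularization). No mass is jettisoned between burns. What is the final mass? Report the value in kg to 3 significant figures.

v_e = Isp · g₀ = 307 × 9.80665 = 3010.6 m/s.
After the first burn: m = 13900 × exp(−1890/3010.6) = 13900 × 0.53378 = 7,419.54 kg.
After the second burn: m = 7,419.54 × exp(−1530/3010.6) = 7,419.54 × 0.60158 = 4,463.45 kg.

final mass ≈ 4460 kg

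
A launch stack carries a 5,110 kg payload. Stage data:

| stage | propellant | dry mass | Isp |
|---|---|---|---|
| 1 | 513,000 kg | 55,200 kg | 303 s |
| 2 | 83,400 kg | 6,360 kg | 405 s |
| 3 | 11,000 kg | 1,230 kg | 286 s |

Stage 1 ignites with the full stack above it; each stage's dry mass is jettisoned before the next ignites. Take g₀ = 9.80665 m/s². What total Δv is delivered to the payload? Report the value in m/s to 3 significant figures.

Δv ≈ 13000 m/s

Ignition mass of stage 1 = 513,000+55,200 + 83,400+6,360 + 11,000+1,230 + 5,110 = 675,300 kg.
Stage 1: m₀ = 675,300 kg, m_f = 675,300 − 513,000 = 162,300 kg; Δv = 303×9.80665×ln(4.161) = 2971.4×1.4257 ≈ 4236 m/s.
Stage 2: m₀ = 107,100 kg, m_f = 107,100 − 83,400 = 23,700 kg; Δv = 405×9.80665×ln(4.519) = 3971.7×1.5083 ≈ 5990 m/s.
Stage 3: m₀ = 17,340 kg, m_f = 17,340 − 11,000 = 6,340 kg; Δv = 286×9.80665×ln(2.735) = 2804.7×1.0061 ≈ 2822 m/s.
Total Δv = 4236 + 5990 + 2822 = 13048 m/s.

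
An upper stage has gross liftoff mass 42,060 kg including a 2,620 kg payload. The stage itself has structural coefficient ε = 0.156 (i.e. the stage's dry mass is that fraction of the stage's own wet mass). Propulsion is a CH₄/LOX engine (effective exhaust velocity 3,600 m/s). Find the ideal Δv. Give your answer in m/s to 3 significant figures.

Δv ≈ 5640 m/s

Stage wet mass = m₀ − payload = 42,060 − 2,620 = 39,440 kg.
Stage dry mass = ε × stage wet mass = 0.156 × 39,440 = 6,152.64 kg.
Burnout mass m_f = stage dry + payload = 6,152.64 + 2,620 = 8,772.64 kg.
From the ideal rocket equation, Δv = v_e · ln(42,060/8,772.64) = 3600.0 × ln(4.794) = 3600.0 × 1.5675 ≈ 5643 m/s.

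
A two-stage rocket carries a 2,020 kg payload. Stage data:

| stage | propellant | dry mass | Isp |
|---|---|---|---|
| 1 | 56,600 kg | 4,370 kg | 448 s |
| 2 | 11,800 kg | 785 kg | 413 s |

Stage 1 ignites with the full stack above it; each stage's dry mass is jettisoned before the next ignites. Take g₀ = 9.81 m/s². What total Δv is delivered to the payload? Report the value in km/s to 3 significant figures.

Δv ≈ 12.8 km/s

Ignition mass of stage 1 = 56,600+4,370 + 11,800+785 + 2,020 = 75,575 kg.
Stage 1: m₀ = 75,575 kg, m_f = 75,575 − 56,600 = 18,975 kg; Δv = 448×9.81×ln(3.983) = 4394.9×1.3820 ≈ 6074 m/s.
Stage 2: m₀ = 14,605 kg, m_f = 14,605 − 11,800 = 2,805 kg; Δv = 413×9.81×ln(5.207) = 4051.5×1.6500 ≈ 6685 m/s.
Total Δv = 6074 + 6685 = 12759 m/s.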